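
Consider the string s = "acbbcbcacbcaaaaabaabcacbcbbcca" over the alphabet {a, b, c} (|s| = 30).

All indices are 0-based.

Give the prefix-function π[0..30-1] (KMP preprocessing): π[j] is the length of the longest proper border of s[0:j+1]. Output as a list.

π[0] = 0
j=1 s[j]='c': π[1]=0 (border '')
j=2 s[j]='b': π[2]=0 (border '')
j=3 s[j]='b': π[3]=0 (border '')
j=4 s[j]='c': π[4]=0 (border '')
j=5 s[j]='b': π[5]=0 (border '')
j=6 s[j]='c': π[6]=0 (border '')
j=7 s[j]='a': π[7]=1 (border 'a')
j=8 s[j]='c': π[8]=2 (border 'ac')
j=9 s[j]='b': π[9]=3 (border 'acb')
j=10 s[j]='c': k: 3→0; π[10]=0 (border '')
j=11 s[j]='a': π[11]=1 (border 'a')
j=12 s[j]='a': k: 1→0; π[12]=1 (border 'a')
j=13 s[j]='a': k: 1→0; π[13]=1 (border 'a')
j=14 s[j]='a': k: 1→0; π[14]=1 (border 'a')
j=15 s[j]='a': k: 1→0; π[15]=1 (border 'a')
j=16 s[j]='b': k: 1→0; π[16]=0 (border '')
j=17 s[j]='a': π[17]=1 (border 'a')
j=18 s[j]='a': k: 1→0; π[18]=1 (border 'a')
j=19 s[j]='b': k: 1→0; π[19]=0 (border '')
j=20 s[j]='c': π[20]=0 (border '')
j=21 s[j]='a': π[21]=1 (border 'a')
j=22 s[j]='c': π[22]=2 (border 'ac')
j=23 s[j]='b': π[23]=3 (border 'acb')
j=24 s[j]='c': k: 3→0; π[24]=0 (border '')
j=25 s[j]='b': π[25]=0 (border '')
j=26 s[j]='b': π[26]=0 (border '')
j=27 s[j]='c': π[27]=0 (border '')
j=28 s[j]='c': π[28]=0 (border '')
j=29 s[j]='a': π[29]=1 (border 'a')

[0, 0, 0, 0, 0, 0, 0, 1, 2, 3, 0, 1, 1, 1, 1, 1, 0, 1, 1, 0, 0, 1, 2, 3, 0, 0, 0, 0, 0, 1]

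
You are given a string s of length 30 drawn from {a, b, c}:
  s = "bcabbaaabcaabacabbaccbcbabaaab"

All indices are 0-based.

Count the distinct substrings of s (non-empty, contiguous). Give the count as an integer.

sorted suffixes:
  #0 SA[0]=26  'aaab'
  #1 SA[1]=5  'aaabcaabacabbaccbcbabaaab'
  #2 SA[2]=27  'aab'
  #3 SA[3]=10  'aabacabbaccbcbabaaab'
  #4 SA[4]=6  'aabcaabacabbaccbcbabaaab'
  #5 SA[5]=28  'ab'
  #6 SA[6]=24  'abaaab'
  #7 SA[7]=11  'abacabbaccbcbabaaab'
  #8 SA[8]=2  'abbaaabcaabacabbaccbcbabaaab'
  #9 SA[9]=15  'abbaccbcbabaaab'
  #10 SA[10]=7  'abcaabacabbaccbcbabaaab'
  #11 SA[11]=13  'acabbaccbcbabaaab'
  #12 SA[12]=18  'accbcbabaaab'
  #13 SA[13]=29  'b'
  #14 SA[14]=25  'baaab'
  #15 SA[15]=4  'baaabcaabacabbaccbcbabaaab'
  #16 SA[16]=23  'babaaab'
  #17 SA[17]=12  'bacabbaccbcbabaaab'
  #18 SA[18]=17  'baccbcbabaaab'
  #19 SA[19]=3  'bbaaabcaabacabbaccbcbabaaab'
  #20 SA[20]=16  'bbaccbcbabaaab'
  #21 SA[21]=8  'bcaabacabbaccbcbabaaab'
  #22 SA[22]=0  'bcabbaaabcaabacabbaccbcbabaaab'
  #23 SA[23]=21  'bcbabaaab'
  #24 SA[24]=9  'caabacabbaccbcbabaaab'
  #25 SA[25]=1  'cabbaaabcaabacabbaccbcbabaaab'
  #26 SA[26]=14  'cabbaccbcbabaaab'
  #27 SA[27]=22  'cbabaaab'
  #28 SA[28]=20  'cbcbabaaab'
  #29 SA[29]=19  'ccbcbabaaab'

SA = [26, 5, 27, 10, 6, 28, 24, 11, 2, 15, 7, 13, 18, 29, 25, 4, 23, 12, 17, 3, 16, 8, 0, 21, 9, 1, 14, 22, 20, 19]
rank  pair      lcp
   1  s[26:],s[5:]  4  'aaab'
   2  s[5:],s[27:]  2  'aa'
   3  s[27:],s[10:]  3  'aab'
   4  s[10:],s[6:]  3  'aab'
   5  s[6:],s[28:]  1  'a'
   6  s[28:],s[24:]  2  'ab'
   7  s[24:],s[11:]  3  'aba'
   8  s[11:],s[2:]  2  'ab'
   9  s[2:],s[15:]  4  'abba'
  10  s[15:],s[7:]  2  'ab'
  11  s[7:],s[13:]  1  'a'
  12  s[13:],s[18:]  2  'ac'
  13  s[18:],s[29:]  0  ''
  14  s[29:],s[25:]  1  'b'
  15  s[25:],s[4:]  5  'baaab'
  16  s[4:],s[23:]  2  'ba'
  17  s[23:],s[12:]  2  'ba'
  18  s[12:],s[17:]  3  'bac'
  19  s[17:],s[3:]  1  'b'
  20  s[3:],s[16:]  3  'bba'
  21  s[16:],s[8:]  1  'b'
  22  s[8:],s[0:]  3  'bca'
  23  s[0:],s[21:]  2  'bc'
  24  s[21:],s[9:]  0  ''
  25  s[9:],s[1:]  2  'ca'
  26  s[1:],s[14:]  5  'cabba'
  27  s[14:],s[22:]  1  'c'
  28  s[22:],s[20:]  2  'cb'
  29  s[20:],s[19:]  1  'c'

n(n+1)/2 = 30·31/2 = 465
Σ LCP = 0 + 4 + 2 + 3 + 3 + 1 + 2 + 3 + 2 + 4 + 2 + 1 + 2 + 0 + 1 + 5 + 2 + 2 + 3 + 1 + 3 + 1 + 3 + 2 + 0 + 2 + 5 + 1 + 2 + 1 = 63
distinct = 465 − 63 = 402

402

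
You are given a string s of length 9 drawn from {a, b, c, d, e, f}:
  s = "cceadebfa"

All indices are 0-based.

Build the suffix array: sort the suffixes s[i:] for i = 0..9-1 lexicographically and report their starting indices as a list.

rank→(start, suffix):
  0 → (8, 'a')
  1 → (3, 'adebfa')
  2 → (6, 'bfa')
  3 → (0, 'cceadebfa')
  4 → (1, 'ceadebfa')
  5 → (4, 'debfa')
  6 → (2, 'eadebfa')
  7 → (5, 'ebfa')
  8 → (7, 'fa')

[8, 3, 6, 0, 1, 4, 2, 5, 7]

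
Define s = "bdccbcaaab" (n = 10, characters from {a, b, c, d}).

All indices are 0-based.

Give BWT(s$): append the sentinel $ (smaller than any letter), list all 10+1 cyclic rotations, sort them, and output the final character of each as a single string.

bcaaac$bcdb

rank  rotation     last
    0  $bdccbcaaab  b
    1  aaab$bdccbc  c
    2  aab$bdccbca  a
    3  ab$bdccbcaa  a
    4  b$bdccbcaaa  a
    5  bcaaab$bdcc  c
    6  bdccbcaaab$  $
    7  caaab$bdccb  b
    8  cbcaaab$bdc  c
    9  ccbcaaab$bd  d
   10  dccbcaaab$b  b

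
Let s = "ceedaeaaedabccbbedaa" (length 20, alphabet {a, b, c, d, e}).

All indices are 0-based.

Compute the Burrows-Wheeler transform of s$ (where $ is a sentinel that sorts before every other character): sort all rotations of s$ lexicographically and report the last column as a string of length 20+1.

aadeddacabcb$eeeabaec

rank  rotation               last
    0  $ceedaeaaedabccbbedaa  a
    1  a$ceedaeaaedabccbbeda  a
    2  aa$ceedaeaaedabccbbed  d
    3  aaedabccbbedaa$ceedae  e
    4  abccbbedaa$ceedaeaaed  d
    5  aeaaedabccbbedaa$ceed  d
    6  aedabccbbedaa$ceedaea  a
    7  bbedaa$ceedaeaaedabcc  c
    8  bccbbedaa$ceedaeaaeda  a
    9  bedaa$ceedaeaaedabccb  b
   10  cbbedaa$ceedaeaaedabc  c
   11  ccbbedaa$ceedaeaaedab  b
   12  ceedaeaaedabccbbedaa$  $
   13  daa$ceedaeaaedabccbbe  e
   14  dabccbbedaa$ceedaeaae  e
   15  daeaaedabccbbedaa$cee  e
   16  eaaedabccbbedaa$ceeda  a
   17  edaa$ceedaeaaedabccbb  b
   18  edabccbbedaa$ceedaeaa  a
   19  edaeaaedabccbbedaa$ce  e
   20  eedaeaaedabccbbedaa$c  c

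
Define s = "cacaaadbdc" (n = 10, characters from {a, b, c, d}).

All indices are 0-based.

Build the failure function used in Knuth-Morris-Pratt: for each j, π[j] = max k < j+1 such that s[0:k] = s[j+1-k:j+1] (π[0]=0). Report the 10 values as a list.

π[0] = 0
j=1 s[j]='a': π[1]=0 (border '')
j=2 s[j]='c': π[2]=1 (border 'c')
j=3 s[j]='a': π[3]=2 (border 'ca')
j=4 s[j]='a': k: 2→0; π[4]=0 (border '')
j=5 s[j]='a': π[5]=0 (border '')
j=6 s[j]='d': π[6]=0 (border '')
j=7 s[j]='b': π[7]=0 (border '')
j=8 s[j]='d': π[8]=0 (border '')
j=9 s[j]='c': π[9]=1 (border 'c')

[0, 0, 1, 2, 0, 0, 0, 0, 0, 1]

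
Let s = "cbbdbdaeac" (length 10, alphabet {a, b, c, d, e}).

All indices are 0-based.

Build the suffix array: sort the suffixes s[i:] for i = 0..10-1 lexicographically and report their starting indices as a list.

sorted suffixes:
  #0 SA[0]=8  'ac'
  #1 SA[1]=6  'aeac'
  #2 SA[2]=1  'bbdbdaeac'
  #3 SA[3]=4  'bdaeac'
  #4 SA[4]=2  'bdbdaeac'
  #5 SA[5]=9  'c'
  #6 SA[6]=0  'cbbdbdaeac'
  #7 SA[7]=5  'daeac'
  #8 SA[8]=3  'dbdaeac'
  #9 SA[9]=7  'eac'

[8, 6, 1, 4, 2, 9, 0, 5, 3, 7]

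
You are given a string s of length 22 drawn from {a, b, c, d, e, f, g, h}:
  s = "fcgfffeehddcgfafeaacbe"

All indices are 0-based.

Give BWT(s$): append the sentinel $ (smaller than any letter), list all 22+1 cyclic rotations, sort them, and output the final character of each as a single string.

eeafcadfdhbffeg$affgcce

rank  rotation                 last
    0  $fcgfffeehddcgfafeaacbe  e
    1  aacbe$fcgfffeehddcgfafe  e
    2  acbe$fcgfffeehddcgfafea  a
    3  afeaacbe$fcgfffeehddcgf  f
    4  be$fcgfffeehddcgfafeaac  c
    5  cbe$fcgfffeehddcgfafeaa  a
    6  cgfafeaacbe$fcgfffeehdd  d
    7  cgfffeehddcgfafeaacbe$f  f
    8  dcgfafeaacbe$fcgfffeehd  d
    9  ddcgfafeaacbe$fcgfffeeh  h
   10  e$fcgfffeehddcgfafeaacb  b
   11  eaacbe$fcgfffeehddcgfaf  f
   12  eehddcgfafeaacbe$fcgfff  f
   13  ehddcgfafeaacbe$fcgfffe  e
   14  fafeaacbe$fcgfffeehddcg  g
   15  fcgfffeehddcgfafeaacbe$  $
   16  feaacbe$fcgfffeehddcgfa  a
   17  feehddcgfafeaacbe$fcgff  f
   18  ffeehddcgfafeaacbe$fcgf  f
   19  fffeehddcgfafeaacbe$fcg  g
   20  gfafeaacbe$fcgfffeehddc  c
   21  gfffeehddcgfafeaacbe$fc  c
   22  hddcgfafeaacbe$fcgfffee  e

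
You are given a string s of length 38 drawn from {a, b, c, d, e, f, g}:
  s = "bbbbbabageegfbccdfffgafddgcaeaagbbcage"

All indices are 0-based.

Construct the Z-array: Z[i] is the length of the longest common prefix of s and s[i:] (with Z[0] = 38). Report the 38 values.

Z[0]=38
i=1: i≥r, start 0; Z[1]=4 grow→box=[1,5)
i=2: min(r-i=3, Z[1]=4)=3; Z[2]=3
i=3: min(r-i=2, Z[2]=3)=2; Z[3]=2
i=4: min(r-i=1, Z[3]=2)=1; Z[4]=1
i=5: i≥r, start 0; Z[5]=0
i=6: i≥r, start 0; Z[6]=1 grow→box=[6,7)
i=7: i≥r, start 0; Z[7]=0
i=8: i≥r, start 0; Z[8]=0
i=9: i≥r, start 0; Z[9]=0
i=10: i≥r, start 0; Z[10]=0
i=11: i≥r, start 0; Z[11]=0
i=12: i≥r, start 0; Z[12]=0
i=13: i≥r, start 0; Z[13]=1 grow→box=[13,14)
i=14: i≥r, start 0; Z[14]=0
i=15: i≥r, start 0; Z[15]=0
i=16: i≥r, start 0; Z[16]=0
i=17: i≥r, start 0; Z[17]=0
i=18: i≥r, start 0; Z[18]=0
i=19: i≥r, start 0; Z[19]=0
i=20: i≥r, start 0; Z[20]=0
i=21: i≥r, start 0; Z[21]=0
i=22: i≥r, start 0; Z[22]=0
i=23: i≥r, start 0; Z[23]=0
i=24: i≥r, start 0; Z[24]=0
i=25: i≥r, start 0; Z[25]=0
i=26: i≥r, start 0; Z[26]=0
i=27: i≥r, start 0; Z[27]=0
i=28: i≥r, start 0; Z[28]=0
i=29: i≥r, start 0; Z[29]=0
i=30: i≥r, start 0; Z[30]=0
i=31: i≥r, start 0; Z[31]=0
i=32: i≥r, start 0; Z[32]=2 grow→box=[32,34)
i=33: min(r-i=1, Z[1]=4)=1; Z[33]=1
i=34: i≥r, start 0; Z[34]=0
i=35: i≥r, start 0; Z[35]=0
i=36: i≥r, start 0; Z[36]=0
i=37: i≥r, start 0; Z[37]=0

[38, 4, 3, 2, 1, 0, 1, 0, 0, 0, 0, 0, 0, 1, 0, 0, 0, 0, 0, 0, 0, 0, 0, 0, 0, 0, 0, 0, 0, 0, 0, 0, 2, 1, 0, 0, 0, 0]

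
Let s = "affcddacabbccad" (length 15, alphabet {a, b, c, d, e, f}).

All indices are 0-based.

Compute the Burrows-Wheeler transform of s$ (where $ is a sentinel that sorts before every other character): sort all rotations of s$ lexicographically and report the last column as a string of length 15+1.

dcdc$abacbfadcfa

rank  rotation          last
    0  $affcddacabbccad  d
    1  abbccad$affcddac  c
    2  acabbccad$affcdd  d
    3  ad$affcddacabbcc  c
    4  affcddacabbccad$  $
    5  bbccad$affcddaca  a
    6  bccad$affcddacab  b
    7  cabbccad$affcdda  a
    8  cad$affcddacabbc  c
    9  ccad$affcddacabb  b
   10  cddacabbccad$aff  f
   11  d$affcddacabbcca  a
   12  dacabbccad$affcd  d
   13  ddacabbccad$affc  c
   14  fcddacabbccad$af  f
   15  ffcddacabbccad$a  a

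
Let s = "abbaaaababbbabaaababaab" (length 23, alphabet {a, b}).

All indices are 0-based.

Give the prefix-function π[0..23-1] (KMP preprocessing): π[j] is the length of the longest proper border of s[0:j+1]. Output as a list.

π[0] = 0
j=1 s[j]='b': π[1]=0 (border '')
j=2 s[j]='b': π[2]=0 (border '')
j=3 s[j]='a': π[3]=1 (border 'a')
j=4 s[j]='a': k: 1→0; π[4]=1 (border 'a')
j=5 s[j]='a': k: 1→0; π[5]=1 (border 'a')
j=6 s[j]='a': k: 1→0; π[6]=1 (border 'a')
j=7 s[j]='b': π[7]=2 (border 'ab')
j=8 s[j]='a': k: 2→0; π[8]=1 (border 'a')
j=9 s[j]='b': π[9]=2 (border 'ab')
j=10 s[j]='b': π[10]=3 (border 'abb')
j=11 s[j]='b': k: 3→0; π[11]=0 (border '')
j=12 s[j]='a': π[12]=1 (border 'a')
j=13 s[j]='b': π[13]=2 (border 'ab')
j=14 s[j]='a': k: 2→0; π[14]=1 (border 'a')
j=15 s[j]='a': k: 1→0; π[15]=1 (border 'a')
j=16 s[j]='a': k: 1→0; π[16]=1 (border 'a')
j=17 s[j]='b': π[17]=2 (border 'ab')
j=18 s[j]='a': k: 2→0; π[18]=1 (border 'a')
j=19 s[j]='b': π[19]=2 (border 'ab')
j=20 s[j]='a': k: 2→0; π[20]=1 (border 'a')
j=21 s[j]='a': k: 1→0; π[21]=1 (border 'a')
j=22 s[j]='b': π[22]=2 (border 'ab')

[0, 0, 0, 1, 1, 1, 1, 2, 1, 2, 3, 0, 1, 2, 1, 1, 1, 2, 1, 2, 1, 1, 2]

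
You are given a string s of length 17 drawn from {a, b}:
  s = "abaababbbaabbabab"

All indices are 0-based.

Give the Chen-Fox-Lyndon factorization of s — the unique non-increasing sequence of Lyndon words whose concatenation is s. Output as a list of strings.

emit factor 1: 'ab' (i=0, period=2)
emit factor 2: 'aababbbaabbabab' (i=2, period=15)

["ab", "aababbbaabbabab"]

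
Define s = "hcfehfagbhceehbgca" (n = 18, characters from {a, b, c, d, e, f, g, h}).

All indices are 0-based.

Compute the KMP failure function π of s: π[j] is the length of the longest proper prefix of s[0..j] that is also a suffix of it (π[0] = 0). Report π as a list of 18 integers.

[0, 0, 0, 0, 1, 0, 0, 0, 0, 1, 2, 0, 0, 1, 0, 0, 0, 0]

π[0] = 0
j=1 s[j]='c': π[1]=0 (border '')
j=2 s[j]='f': π[2]=0 (border '')
j=3 s[j]='e': π[3]=0 (border '')
j=4 s[j]='h': π[4]=1 (border 'h')
j=5 s[j]='f': k: 1→0; π[5]=0 (border '')
j=6 s[j]='a': π[6]=0 (border '')
j=7 s[j]='g': π[7]=0 (border '')
j=8 s[j]='b': π[8]=0 (border '')
j=9 s[j]='h': π[9]=1 (border 'h')
j=10 s[j]='c': π[10]=2 (border 'hc')
j=11 s[j]='e': k: 2→0; π[11]=0 (border '')
j=12 s[j]='e': π[12]=0 (border '')
j=13 s[j]='h': π[13]=1 (border 'h')
j=14 s[j]='b': k: 1→0; π[14]=0 (border '')
j=15 s[j]='g': π[15]=0 (border '')
j=16 s[j]='c': π[16]=0 (border '')
j=17 s[j]='a': π[17]=0 (border '')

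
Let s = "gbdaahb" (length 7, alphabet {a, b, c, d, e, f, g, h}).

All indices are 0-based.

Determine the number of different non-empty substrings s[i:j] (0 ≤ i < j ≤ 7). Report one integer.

26

rank→(start, suffix):
  0 → (3, 'aahb')
  1 → (4, 'ahb')
  2 → (6, 'b')
  3 → (1, 'bdaahb')
  4 → (2, 'daahb')
  5 → (0, 'gbdaahb')
  6 → (5, 'hb')

SA = [3, 4, 6, 1, 2, 0, 5]
i: (SA[i-1],SA[i]) lcp shared
  1: (3,4) 1 'a'
  2: (4,6) 0 ''
  3: (6,1) 1 'b'
  4: (1,2) 0 ''
  5: (2,0) 0 ''
  6: (0,5) 0 ''

n(n+1)/2 = 7·8/2 = 28
Σ LCP = 0 + 1 + 0 + 1 + 0 + 0 + 0 = 2
distinct = 28 − 2 = 26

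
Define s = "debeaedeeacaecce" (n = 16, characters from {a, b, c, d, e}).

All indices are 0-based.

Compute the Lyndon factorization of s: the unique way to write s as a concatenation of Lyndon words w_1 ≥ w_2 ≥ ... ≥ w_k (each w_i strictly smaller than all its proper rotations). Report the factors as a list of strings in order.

emit factor 1: 'de' (i=0, period=2)
emit factor 2: 'be' (i=2, period=2)
emit factor 3: 'aedee' (i=4, period=5)
emit factor 4: 'acaecce' (i=9, period=7)

["de", "be", "aedee", "acaecce"]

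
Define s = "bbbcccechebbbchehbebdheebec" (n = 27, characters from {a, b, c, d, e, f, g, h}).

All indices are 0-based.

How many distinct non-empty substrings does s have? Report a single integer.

340

sorted suffixes:
  #0 SA[0]=0  'bbbcccechebbbchehbebdheebec'
  #1 SA[1]=10  'bbbchehbebdheebec'
  #2 SA[2]=1  'bbcccechebbbchehbebdheebec'
  #3 SA[3]=11  'bbchehbebdheebec'
  #4 SA[4]=2  'bcccechebbbchehbebdheebec'
  #5 SA[5]=12  'bchehbebdheebec'
  #6 SA[6]=19  'bdheebec'
  #7 SA[7]=17  'bebdheebec'
  #8 SA[8]=24  'bec'
  #9 SA[9]=26  'c'
  #10 SA[10]=3  'cccechebbbchehbebdheebec'
  #11 SA[11]=4  'ccechebbbchehbebdheebec'
  #12 SA[12]=5  'cechebbbchehbebdheebec'
  #13 SA[13]=7  'chebbbchehbebdheebec'
  #14 SA[14]=13  'chehbebdheebec'
  #15 SA[15]=20  'dheebec'
  #16 SA[16]=9  'ebbbchehbebdheebec'
  #17 SA[17]=18  'ebdheebec'
  #18 SA[18]=23  'ebec'
  #19 SA[19]=25  'ec'
  #20 SA[20]=6  'echebbbchehbebdheebec'
  #21 SA[21]=22  'eebec'
  #22 SA[22]=15  'ehbebdheebec'
  #23 SA[23]=16  'hbebdheebec'
  #24 SA[24]=8  'hebbbchehbebdheebec'
  #25 SA[25]=21  'heebec'
  #26 SA[26]=14  'hehbebdheebec'

SA = [0, 10, 1, 11, 2, 12, 19, 17, 24, 26, 3, 4, 5, 7, 13, 20, 9, 18, 23, 25, 6, 22, 15, 16, 8, 21, 14]
[i] adj suffixes → lcp
  [1] 0/10 → 4 ('bbbc')
  [2] 10/1 → 2 ('bb')
  [3] 1/11 → 3 ('bbc')
  [4] 11/2 → 1 ('b')
  [5] 2/12 → 2 ('bc')
  [6] 12/19 → 1 ('b')
  [7] 19/17 → 1 ('b')
  [8] 17/24 → 2 ('be')
  [9] 24/26 → 0 ('')
  [10] 26/3 → 1 ('c')
  [11] 3/4 → 2 ('cc')
  [12] 4/5 → 1 ('c')
  [13] 5/7 → 1 ('c')
  [14] 7/13 → 3 ('che')
  [15] 13/20 → 0 ('')
  [16] 20/9 → 0 ('')
  [17] 9/18 → 2 ('eb')
  [18] 18/23 → 2 ('eb')
  [19] 23/25 → 1 ('e')
  [20] 25/6 → 2 ('ec')
  [21] 6/22 → 1 ('e')
  [22] 22/15 → 1 ('e')
  [23] 15/16 → 0 ('')
  [24] 16/8 → 1 ('h')
  [25] 8/21 → 2 ('he')
  [26] 21/14 → 2 ('he')

n(n+1)/2 = 27·28/2 = 378
Σ LCP = 0 + 4 + 2 + 3 + 1 + 2 + 1 + 1 + 2 + 0 + 1 + 2 + 1 + 1 + 3 + 0 + 0 + 2 + 2 + 1 + 2 + 1 + 1 + 0 + 1 + 2 + 2 = 38
distinct = 378 − 38 = 340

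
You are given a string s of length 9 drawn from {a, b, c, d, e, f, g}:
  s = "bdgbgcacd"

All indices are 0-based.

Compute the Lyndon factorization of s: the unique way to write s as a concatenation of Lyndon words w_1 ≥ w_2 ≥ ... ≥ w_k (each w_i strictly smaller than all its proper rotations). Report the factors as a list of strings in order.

emit factor 1: 'bdgbgc' (i=0, period=6)
emit factor 2: 'acd' (i=6, period=3)

["bdgbgc", "acd"]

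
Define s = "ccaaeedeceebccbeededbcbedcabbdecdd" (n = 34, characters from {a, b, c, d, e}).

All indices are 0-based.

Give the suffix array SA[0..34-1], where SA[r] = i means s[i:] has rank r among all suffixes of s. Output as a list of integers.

rank | idx | suffix
   0 |   2 | aaeedeceebccbeededbcbedcabbdecdd
   1 |  26 | abbdecdd
   2 |   3 | aeedeceebccbeededbcbedcabbdecdd
   3 |  27 | bbdecdd
   4 |  20 | bcbedcabbdecdd
   5 |  11 | bccbeededbcbedcabbdecdd
   6 |  28 | bdecdd
   7 |  22 | bedcabbdecdd
   8 |  14 | beededbcbedcabbdecdd
   9 |   1 | caaeedeceebccbeededbcbedcabbdecdd
  10 |  25 | cabbdecdd
  11 |  21 | cbedcabbdecdd
  12 |  13 | cbeededbcbedcabbdecdd
  13 |   0 | ccaaeedeceebccbeededbcbedcabbdecdd
  14 |  12 | ccbeededbcbedcabbdecdd
  15 |  31 | cdd
  16 |   8 | ceebccbeededbcbedcabbdecdd
  17 |  33 | d
  18 |  19 | dbcbedcabbdecdd
  19 |  24 | dcabbdecdd
  20 |  32 | dd
  21 |  29 | decdd
  22 |   6 | deceebccbeededbcbedcabbdecdd
  23 |  17 | dedbcbedcabbdecdd
  24 |  10 | ebccbeededbcbedcabbdecdd
  25 |  30 | ecdd
  26 |   7 | eceebccbeededbcbedcabbdecdd
  27 |  18 | edbcbedcabbdecdd
  28 |  23 | edcabbdecdd
  29 |   5 | edeceebccbeededbcbedcabbdecdd
  30 |  16 | ededbcbedcabbdecdd
  31 |   9 | eebccbeededbcbedcabbdecdd
  32 |   4 | eedeceebccbeededbcbedcabbdecdd
  33 |  15 | eededbcbedcabbdecdd

[2, 26, 3, 27, 20, 11, 28, 22, 14, 1, 25, 21, 13, 0, 12, 31, 8, 33, 19, 24, 32, 29, 6, 17, 10, 30, 7, 18, 23, 5, 16, 9, 4, 15]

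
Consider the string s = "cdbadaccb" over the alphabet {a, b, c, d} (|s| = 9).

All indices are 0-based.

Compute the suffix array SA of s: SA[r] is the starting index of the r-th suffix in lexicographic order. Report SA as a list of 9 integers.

rank | idx | suffix
   0 |   5 | accb
   1 |   3 | adaccb
   2 |   8 | b
   3 |   2 | badaccb
   4 |   7 | cb
   5 |   6 | ccb
   6 |   0 | cdbadaccb
   7 |   4 | daccb
   8 |   1 | dbadaccb

[5, 3, 8, 2, 7, 6, 0, 4, 1]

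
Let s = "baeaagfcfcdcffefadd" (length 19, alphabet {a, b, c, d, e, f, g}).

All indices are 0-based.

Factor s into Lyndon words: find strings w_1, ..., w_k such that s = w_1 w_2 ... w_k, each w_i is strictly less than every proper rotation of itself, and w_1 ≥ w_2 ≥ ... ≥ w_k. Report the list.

emit factor 1: 'b' (i=0, period=1)
emit factor 2: 'ae' (i=1, period=2)
emit factor 3: 'aagfcfcdcffefadd' (i=3, period=16)

["b", "ae", "aagfcfcdcffefadd"]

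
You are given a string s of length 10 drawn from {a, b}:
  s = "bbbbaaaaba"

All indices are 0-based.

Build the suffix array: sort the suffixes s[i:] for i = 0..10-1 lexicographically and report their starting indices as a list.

rank | idx | suffix
   0 |   9 | a
   1 |   4 | aaaaba
   2 |   5 | aaaba
   3 |   6 | aaba
   4 |   7 | aba
   5 |   8 | ba
   6 |   3 | baaaaba
   7 |   2 | bbaaaaba
   8 |   1 | bbbaaaaba
   9 |   0 | bbbbaaaaba

[9, 4, 5, 6, 7, 8, 3, 2, 1, 0]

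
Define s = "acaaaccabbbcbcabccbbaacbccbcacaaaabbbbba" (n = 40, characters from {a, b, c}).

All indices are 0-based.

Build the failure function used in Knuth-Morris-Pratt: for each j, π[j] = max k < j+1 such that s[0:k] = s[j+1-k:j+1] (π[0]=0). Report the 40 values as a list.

π[0] = 0
j=1 s[j]='c': π[1]=0 (border '')
j=2 s[j]='a': π[2]=1 (border 'a')
j=3 s[j]='a': k: 1→0; π[3]=1 (border 'a')
j=4 s[j]='a': k: 1→0; π[4]=1 (border 'a')
j=5 s[j]='c': π[5]=2 (border 'ac')
j=6 s[j]='c': k: 2→0; π[6]=0 (border '')
j=7 s[j]='a': π[7]=1 (border 'a')
j=8 s[j]='b': k: 1→0; π[8]=0 (border '')
j=9 s[j]='b': π[9]=0 (border '')
j=10 s[j]='b': π[10]=0 (border '')
j=11 s[j]='c': π[11]=0 (border '')
j=12 s[j]='b': π[12]=0 (border '')
j=13 s[j]='c': π[13]=0 (border '')
j=14 s[j]='a': π[14]=1 (border 'a')
j=15 s[j]='b': k: 1→0; π[15]=0 (border '')
j=16 s[j]='c': π[16]=0 (border '')
j=17 s[j]='c': π[17]=0 (border '')
j=18 s[j]='b': π[18]=0 (border '')
j=19 s[j]='b': π[19]=0 (border '')
j=20 s[j]='a': π[20]=1 (border 'a')
j=21 s[j]='a': k: 1→0; π[21]=1 (border 'a')
j=22 s[j]='c': π[22]=2 (border 'ac')
j=23 s[j]='b': k: 2→0; π[23]=0 (border '')
j=24 s[j]='c': π[24]=0 (border '')
j=25 s[j]='c': π[25]=0 (border '')
j=26 s[j]='b': π[26]=0 (border '')
j=27 s[j]='c': π[27]=0 (border '')
j=28 s[j]='a': π[28]=1 (border 'a')
j=29 s[j]='c': π[29]=2 (border 'ac')
j=30 s[j]='a': π[30]=3 (border 'aca')
j=31 s[j]='a': π[31]=4 (border 'acaa')
j=32 s[j]='a': π[32]=5 (border 'acaaa')
j=33 s[j]='a': k: 5→1→0; π[33]=1 (border 'a')
j=34 s[j]='b': k: 1→0; π[34]=0 (border '')
j=35 s[j]='b': π[35]=0 (border '')
j=36 s[j]='b': π[36]=0 (border '')
j=37 s[j]='b': π[37]=0 (border '')
j=38 s[j]='b': π[38]=0 (border '')
j=39 s[j]='a': π[39]=1 (border 'a')

[0, 0, 1, 1, 1, 2, 0, 1, 0, 0, 0, 0, 0, 0, 1, 0, 0, 0, 0, 0, 1, 1, 2, 0, 0, 0, 0, 0, 1, 2, 3, 4, 5, 1, 0, 0, 0, 0, 0, 1]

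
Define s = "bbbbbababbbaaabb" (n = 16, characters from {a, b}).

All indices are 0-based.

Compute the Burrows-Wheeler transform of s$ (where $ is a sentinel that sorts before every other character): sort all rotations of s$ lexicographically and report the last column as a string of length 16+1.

bbababbbbaabbabb$

rank  rotation           last
    0  $bbbbbababbbaaabb  b
    1  aaabb$bbbbbababbb  b
    2  aabb$bbbbbababbba  a
    3  ababbbaaabb$bbbbb  b
    4  abb$bbbbbababbbaa  a
    5  abbbaaabb$bbbbbab  b
    6  b$bbbbbababbbaaab  b
    7  baaabb$bbbbbababb  b
    8  bababbbaaabb$bbbb  b
    9  babbbaaabb$bbbbba  a
   10  bb$bbbbbababbbaaa  a
   11  bbaaabb$bbbbbabab  b
   12  bbababbbaaabb$bbb  b
   13  bbbaaabb$bbbbbaba  a
   14  bbbababbbaaabb$bb  b
   15  bbbbababbbaaabb$b  b
   16  bbbbbababbbaaabb$  $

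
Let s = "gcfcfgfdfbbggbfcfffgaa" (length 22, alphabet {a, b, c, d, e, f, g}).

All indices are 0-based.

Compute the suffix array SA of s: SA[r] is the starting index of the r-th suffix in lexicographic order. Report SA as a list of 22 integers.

[21, 20, 9, 13, 10, 1, 15, 3, 7, 8, 14, 2, 6, 16, 17, 18, 4, 19, 12, 0, 5, 11]

sorted suffixes:
  #0 SA[0]=21  'a'
  #1 SA[1]=20  'aa'
  #2 SA[2]=9  'bbggbfcfffgaa'
  #3 SA[3]=13  'bfcfffgaa'
  #4 SA[4]=10  'bggbfcfffgaa'
  #5 SA[5]=1  'cfcfgfdfbbggbfcfffgaa'
  #6 SA[6]=15  'cfffgaa'
  #7 SA[7]=3  'cfgfdfbbggbfcfffgaa'
  #8 SA[8]=7  'dfbbggbfcfffgaa'
  #9 SA[9]=8  'fbbggbfcfffgaa'
  #10 SA[10]=14  'fcfffgaa'
  #11 SA[11]=2  'fcfgfdfbbggbfcfffgaa'
  #12 SA[12]=6  'fdfbbggbfcfffgaa'
  #13 SA[13]=16  'fffgaa'
  #14 SA[14]=17  'ffgaa'
  #15 SA[15]=18  'fgaa'
  #16 SA[16]=4  'fgfdfbbggbfcfffgaa'
  #17 SA[17]=19  'gaa'
  #18 SA[18]=12  'gbfcfffgaa'
  #19 SA[19]=0  'gcfcfgfdfbbggbfcfffgaa'
  #20 SA[20]=5  'gfdfbbggbfcfffgaa'
  #21 SA[21]=11  'ggbfcfffgaa'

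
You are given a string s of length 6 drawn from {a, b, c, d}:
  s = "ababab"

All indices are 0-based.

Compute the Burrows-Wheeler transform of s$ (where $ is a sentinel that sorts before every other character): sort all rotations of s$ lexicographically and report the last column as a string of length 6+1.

bbb$aaa

rank  rotation last
    0  $ababab  b
    1  ab$abab  b
    2  abab$ab  b
    3  ababab$  $
    4  b$ababa  a
    5  bab$aba  a
    6  babab$a  a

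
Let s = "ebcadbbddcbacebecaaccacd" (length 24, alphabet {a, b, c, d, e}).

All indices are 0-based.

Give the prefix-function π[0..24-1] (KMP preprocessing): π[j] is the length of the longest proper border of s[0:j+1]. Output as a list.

[0, 0, 0, 0, 0, 0, 0, 0, 0, 0, 0, 0, 0, 1, 2, 1, 0, 0, 0, 0, 0, 0, 0, 0]

π[0] = 0
j=1 s[j]='b': π[1]=0 (border '')
j=2 s[j]='c': π[2]=0 (border '')
j=3 s[j]='a': π[3]=0 (border '')
j=4 s[j]='d': π[4]=0 (border '')
j=5 s[j]='b': π[5]=0 (border '')
j=6 s[j]='b': π[6]=0 (border '')
j=7 s[j]='d': π[7]=0 (border '')
j=8 s[j]='d': π[8]=0 (border '')
j=9 s[j]='c': π[9]=0 (border '')
j=10 s[j]='b': π[10]=0 (border '')
j=11 s[j]='a': π[11]=0 (border '')
j=12 s[j]='c': π[12]=0 (border '')
j=13 s[j]='e': π[13]=1 (border 'e')
j=14 s[j]='b': π[14]=2 (border 'eb')
j=15 s[j]='e': k: 2→0; π[15]=1 (border 'e')
j=16 s[j]='c': k: 1→0; π[16]=0 (border '')
j=17 s[j]='a': π[17]=0 (border '')
j=18 s[j]='a': π[18]=0 (border '')
j=19 s[j]='c': π[19]=0 (border '')
j=20 s[j]='c': π[20]=0 (border '')
j=21 s[j]='a': π[21]=0 (border '')
j=22 s[j]='c': π[22]=0 (border '')
j=23 s[j]='d': π[23]=0 (border '')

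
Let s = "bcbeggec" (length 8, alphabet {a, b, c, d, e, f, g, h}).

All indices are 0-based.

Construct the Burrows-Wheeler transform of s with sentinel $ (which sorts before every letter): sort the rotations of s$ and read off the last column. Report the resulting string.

c$cebgbge

rank  rotation   last
    0  $bcbeggec  c
    1  bcbeggec$  $
    2  beggec$bc  c
    3  c$bcbegge  e
    4  cbeggec$b  b
    5  ec$bcbegg  g
    6  eggec$bcb  b
    7  gec$bcbeg  g
    8  ggec$bcbe  e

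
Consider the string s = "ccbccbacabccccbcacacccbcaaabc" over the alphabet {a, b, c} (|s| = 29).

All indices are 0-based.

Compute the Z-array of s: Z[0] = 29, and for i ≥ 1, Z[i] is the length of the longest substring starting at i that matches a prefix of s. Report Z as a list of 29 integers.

Z[0]=29
i=1: outside box; Z[1]=1 grow→box=[1,2)
i=2: outside box; Z[2]=0
i=3: outside box; Z[3]=3 grow→box=[3,6)
i=4: min(r-i=2, Z[1]=1)=1; Z[4]=1
i=5: min(r-i=1, Z[2]=0)=0; Z[5]=0
i=6: outside box; Z[6]=0
i=7: outside box; Z[7]=1 grow→box=[7,8)
i=8: outside box; Z[8]=0
i=9: outside box; Z[9]=0
i=10: outside box; Z[10]=2 grow→box=[10,12)
i=11: min(r-i=1, Z[1]=1)=1; Z[11]=2 grow→box=[11,13)
i=12: min(r-i=1, Z[1]=1)=1; Z[12]=4 grow→box=[12,16)
i=13: min(r-i=3, Z[1]=1)=1; Z[13]=1
i=14: min(r-i=2, Z[2]=0)=0; Z[14]=0
i=15: min(r-i=1, Z[3]=3)=1; Z[15]=1
i=16: outside box; Z[16]=0
i=17: outside box; Z[17]=1 grow→box=[17,18)
i=18: outside box; Z[18]=0
i=19: outside box; Z[19]=2 grow→box=[19,21)
i=20: min(r-i=1, Z[1]=1)=1; Z[20]=4 grow→box=[20,24)
i=21: min(r-i=3, Z[1]=1)=1; Z[21]=1
i=22: min(r-i=2, Z[2]=0)=0; Z[22]=0
i=23: min(r-i=1, Z[3]=3)=1; Z[23]=1
i=24: outside box; Z[24]=0
i=25: outside box; Z[25]=0
i=26: outside box; Z[26]=0
i=27: outside box; Z[27]=0
i=28: outside box; Z[28]=1 grow→box=[28,29)

[29, 1, 0, 3, 1, 0, 0, 1, 0, 0, 2, 2, 4, 1, 0, 1, 0, 1, 0, 2, 4, 1, 0, 1, 0, 0, 0, 0, 1]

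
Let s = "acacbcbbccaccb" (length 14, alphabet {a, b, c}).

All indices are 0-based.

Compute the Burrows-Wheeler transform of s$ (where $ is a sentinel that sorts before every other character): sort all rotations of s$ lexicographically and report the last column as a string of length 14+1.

rank  rotation         last
    0  $acacbcbbccaccb  b
    1  acacbcbbccaccb$  $
    2  acbcbbccaccb$ac  c
    3  accb$acacbcbbcc  c
    4  b$acacbcbbccacc  c
    5  bbccaccb$acacbc  c
    6  bcbbccaccb$acac  c
    7  bccaccb$acacbcb  b
    8  cacbcbbccaccb$a  a
    9  caccb$acacbcbbc  c
   10  cb$acacbcbbccac  c
   11  cbbccaccb$acacb  b
   12  cbcbbccaccb$aca  a
   13  ccaccb$acacbcbb  b
   14  ccb$acacbcbbcca  a

b$cccccbaccbaba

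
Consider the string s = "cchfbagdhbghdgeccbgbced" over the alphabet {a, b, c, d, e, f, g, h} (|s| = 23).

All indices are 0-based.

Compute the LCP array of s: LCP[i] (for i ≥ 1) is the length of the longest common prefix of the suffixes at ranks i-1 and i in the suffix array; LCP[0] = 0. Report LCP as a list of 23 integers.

rank→(start, suffix):
  0 → (5, 'agdhbghdgeccbgbced')
  1 → (4, 'bagdhbghdgeccbgbced')
  2 → (19, 'bced')
  3 → (17, 'bgbced')
  4 → (9, 'bghdgeccbgbced')
  5 → (16, 'cbgbced')
  6 → (15, 'ccbgbced')
  7 → (0, 'cchfbagdhbghdgeccbgbced')
  8 → (20, 'ced')
  9 → (1, 'chfbagdhbghdgeccbgbced')
  10 → (22, 'd')
  11 → (12, 'dgeccbgbced')
  12 → (7, 'dhbghdgeccbgbced')
  13 → (14, 'eccbgbced')
  14 → (21, 'ed')
  15 → (3, 'fbagdhbghdgeccbgbced')
  16 → (18, 'gbced')
  17 → (6, 'gdhbghdgeccbgbced')
  18 → (13, 'geccbgbced')
  19 → (10, 'ghdgeccbgbced')
  20 → (8, 'hbghdgeccbgbced')
  21 → (11, 'hdgeccbgbced')
  22 → (2, 'hfbagdhbghdgeccbgbced')

SA = [5, 4, 19, 17, 9, 16, 15, 0, 20, 1, 22, 12, 7, 14, 21, 3, 18, 6, 13, 10, 8, 11, 2]
rank  pair      lcp
   1  s[5:],s[4:]  0  ''
   2  s[4:],s[19:]  1  'b'
   3  s[19:],s[17:]  1  'b'
   4  s[17:],s[9:]  2  'bg'
   5  s[9:],s[16:]  0  ''
   6  s[16:],s[15:]  1  'c'
   7  s[15:],s[0:]  2  'cc'
   8  s[0:],s[20:]  1  'c'
   9  s[20:],s[1:]  1  'c'
  10  s[1:],s[22:]  0  ''
  11  s[22:],s[12:]  1  'd'
  12  s[12:],s[7:]  1  'd'
  13  s[7:],s[14:]  0  ''
  14  s[14:],s[21:]  1  'e'
  15  s[21:],s[3:]  0  ''
  16  s[3:],s[18:]  0  ''
  17  s[18:],s[6:]  1  'g'
  18  s[6:],s[13:]  1  'g'
  19  s[13:],s[10:]  1  'g'
  20  s[10:],s[8:]  0  ''
  21  s[8:],s[11:]  1  'h'
  22  s[11:],s[2:]  1  'h'

[0, 0, 1, 1, 2, 0, 1, 2, 1, 1, 0, 1, 1, 0, 1, 0, 0, 1, 1, 1, 0, 1, 1]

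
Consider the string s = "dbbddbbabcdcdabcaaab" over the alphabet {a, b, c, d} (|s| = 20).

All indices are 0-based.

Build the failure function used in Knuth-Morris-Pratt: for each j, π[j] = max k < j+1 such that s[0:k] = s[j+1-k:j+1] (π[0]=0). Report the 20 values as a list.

[0, 0, 0, 1, 1, 2, 3, 0, 0, 0, 1, 0, 1, 0, 0, 0, 0, 0, 0, 0]

π[0] = 0
j=1 s[j]='b': π[1]=0 (border '')
j=2 s[j]='b': π[2]=0 (border '')
j=3 s[j]='d': π[3]=1 (border 'd')
j=4 s[j]='d': k: 1→0; π[4]=1 (border 'd')
j=5 s[j]='b': π[5]=2 (border 'db')
j=6 s[j]='b': π[6]=3 (border 'dbb')
j=7 s[j]='a': k: 3→0; π[7]=0 (border '')
j=8 s[j]='b': π[8]=0 (border '')
j=9 s[j]='c': π[9]=0 (border '')
j=10 s[j]='d': π[10]=1 (border 'd')
j=11 s[j]='c': k: 1→0; π[11]=0 (border '')
j=12 s[j]='d': π[12]=1 (border 'd')
j=13 s[j]='a': k: 1→0; π[13]=0 (border '')
j=14 s[j]='b': π[14]=0 (border '')
j=15 s[j]='c': π[15]=0 (border '')
j=16 s[j]='a': π[16]=0 (border '')
j=17 s[j]='a': π[17]=0 (border '')
j=18 s[j]='a': π[18]=0 (border '')
j=19 s[j]='b': π[19]=0 (border '')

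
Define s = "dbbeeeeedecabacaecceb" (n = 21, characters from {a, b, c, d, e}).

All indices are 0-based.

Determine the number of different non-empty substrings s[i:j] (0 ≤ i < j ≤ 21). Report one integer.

rank | idx | suffix
   0 |  11 | abacaecceb
   1 |  13 | acaecceb
   2 |  15 | aecceb
   3 |  20 | b
   4 |  12 | bacaecceb
   5 |   1 | bbeeeeedecabacaecceb
   6 |   2 | beeeeedecabacaecceb
   7 |  10 | cabacaecceb
   8 |  14 | caecceb
   9 |  17 | cceb
  10 |  18 | ceb
  11 |   0 | dbbeeeeedecabacaecceb
  12 |   8 | decabacaecceb
  13 |  19 | eb
  14 |   9 | ecabacaecceb
  15 |  16 | ecceb
  16 |   7 | edecabacaecceb
  17 |   6 | eedecabacaecceb
  18 |   5 | eeedecabacaecceb
  19 |   4 | eeeedecabacaecceb
  20 |   3 | eeeeedecabacaecceb

SA = [11, 13, 15, 20, 12, 1, 2, 10, 14, 17, 18, 0, 8, 19, 9, 16, 7, 6, 5, 4, 3]
rank  pair      lcp
   1  s[11:],s[13:]  1  'a'
   2  s[13:],s[15:]  1  'a'
   3  s[15:],s[20:]  0  ''
   4  s[20:],s[12:]  1  'b'
   5  s[12:],s[1:]  1  'b'
   6  s[1:],s[2:]  1  'b'
   7  s[2:],s[10:]  0  ''
   8  s[10:],s[14:]  2  'ca'
   9  s[14:],s[17:]  1  'c'
  10  s[17:],s[18:]  1  'c'
  11  s[18:],s[0:]  0  ''
  12  s[0:],s[8:]  1  'd'
  13  s[8:],s[19:]  0  ''
  14  s[19:],s[9:]  1  'e'
  15  s[9:],s[16:]  2  'ec'
  16  s[16:],s[7:]  1  'e'
  17  s[7:],s[6:]  1  'e'
  18  s[6:],s[5:]  2  'ee'
  19  s[5:],s[4:]  3  'eee'
  20  s[4:],s[3:]  4  'eeee'

n(n+1)/2 = 21·22/2 = 231
Σ LCP = 0 + 1 + 1 + 0 + 1 + 1 + 1 + 0 + 2 + 1 + 1 + 0 + 1 + 0 + 1 + 2 + 1 + 1 + 2 + 3 + 4 = 24
distinct = 231 − 24 = 207

207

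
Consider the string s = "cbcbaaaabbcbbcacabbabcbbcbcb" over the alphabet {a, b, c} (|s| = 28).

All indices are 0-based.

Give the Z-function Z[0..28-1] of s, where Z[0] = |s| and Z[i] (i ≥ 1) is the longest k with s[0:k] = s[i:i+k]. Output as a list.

[28, 0, 2, 0, 0, 0, 0, 0, 0, 0, 2, 0, 0, 1, 0, 1, 0, 0, 0, 0, 0, 2, 0, 0, 4, 0, 2, 0]

Z[0]=28
i=1: outside box; Z[1]=0
i=2: outside box; Z[2]=2 grow→box=[2,4)
i=3: min(r-i=1, Z[1]=0)=0; Z[3]=0
i=4: outside box; Z[4]=0
i=5: outside box; Z[5]=0
i=6: outside box; Z[6]=0
i=7: outside box; Z[7]=0
i=8: outside box; Z[8]=0
i=9: outside box; Z[9]=0
i=10: outside box; Z[10]=2 grow→box=[10,12)
i=11: min(r-i=1, Z[1]=0)=0; Z[11]=0
i=12: outside box; Z[12]=0
i=13: outside box; Z[13]=1 grow→box=[13,14)
i=14: outside box; Z[14]=0
i=15: outside box; Z[15]=1 grow→box=[15,16)
i=16: outside box; Z[16]=0
i=17: outside box; Z[17]=0
i=18: outside box; Z[18]=0
i=19: outside box; Z[19]=0
i=20: outside box; Z[20]=0
i=21: outside box; Z[21]=2 grow→box=[21,23)
i=22: min(r-i=1, Z[1]=0)=0; Z[22]=0
i=23: outside box; Z[23]=0
i=24: outside box; Z[24]=4 grow→box=[24,28)
i=25: min(r-i=3, Z[1]=0)=0; Z[25]=0
i=26: min(r-i=2, Z[2]=2)=2; Z[26]=2
i=27: min(r-i=1, Z[3]=0)=0; Z[27]=0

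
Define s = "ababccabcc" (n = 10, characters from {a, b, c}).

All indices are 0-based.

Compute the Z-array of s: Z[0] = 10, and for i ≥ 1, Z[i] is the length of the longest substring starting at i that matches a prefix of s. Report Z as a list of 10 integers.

Z[0]=10
i=1: outside box; Z[1]=0
i=2: outside box; Z[2]=2 scan→box=[2,4)
i=3: min(r-i=1, Z[1]=0)=0; Z[3]=0
i=4: outside box; Z[4]=0
i=5: outside box; Z[5]=0
i=6: outside box; Z[6]=2 scan→box=[6,8)
i=7: min(r-i=1, Z[1]=0)=0; Z[7]=0
i=8: outside box; Z[8]=0
i=9: outside box; Z[9]=0

[10, 0, 2, 0, 0, 0, 2, 0, 0, 0]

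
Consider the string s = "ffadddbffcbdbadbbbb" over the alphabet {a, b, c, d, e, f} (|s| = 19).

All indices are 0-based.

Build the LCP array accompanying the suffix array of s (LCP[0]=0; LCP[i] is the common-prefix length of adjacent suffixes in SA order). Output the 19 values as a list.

[0, 2, 0, 1, 1, 2, 3, 1, 1, 0, 0, 2, 2, 1, 2, 0, 1, 1, 2]

rank→(start, suffix):
  0 → (13, 'adbbbb')
  1 → (2, 'adddbffcbdbadbbbb')
  2 → (18, 'b')
  3 → (12, 'badbbbb')
  4 → (17, 'bb')
  5 → (16, 'bbb')
  6 → (15, 'bbbb')
  7 → (10, 'bdbadbbbb')
  8 → (6, 'bffcbdbadbbbb')
  9 → (9, 'cbdbadbbbb')
  10 → (11, 'dbadbbbb')
  11 → (14, 'dbbbb')
  12 → (5, 'dbffcbdbadbbbb')
  13 → (4, 'ddbffcbdbadbbbb')
  14 → (3, 'dddbffcbdbadbbbb')
  15 → (1, 'fadddbffcbdbadbbbb')
  16 → (8, 'fcbdbadbbbb')
  17 → (0, 'ffadddbffcbdbadbbbb')
  18 → (7, 'ffcbdbadbbbb')

SA = [13, 2, 18, 12, 17, 16, 15, 10, 6, 9, 11, 14, 5, 4, 3, 1, 8, 0, 7]
i: (SA[i-1],SA[i]) lcp shared
  1: (13,2) 2 'ad'
  2: (2,18) 0 ''
  3: (18,12) 1 'b'
  4: (12,17) 1 'b'
  5: (17,16) 2 'bb'
  6: (16,15) 3 'bbb'
  7: (15,10) 1 'b'
  8: (10,6) 1 'b'
  9: (6,9) 0 ''
  10: (9,11) 0 ''
  11: (11,14) 2 'db'
  12: (14,5) 2 'db'
  13: (5,4) 1 'd'
  14: (4,3) 2 'dd'
  15: (3,1) 0 ''
  16: (1,8) 1 'f'
  17: (8,0) 1 'f'
  18: (0,7) 2 'ff'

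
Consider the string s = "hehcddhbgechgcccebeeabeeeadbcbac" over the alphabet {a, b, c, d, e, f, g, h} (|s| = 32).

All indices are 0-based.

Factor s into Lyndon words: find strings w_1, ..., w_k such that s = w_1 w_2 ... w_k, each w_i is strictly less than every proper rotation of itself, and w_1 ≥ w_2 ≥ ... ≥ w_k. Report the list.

emit factor 1: 'h' (i=0, period=1)
emit factor 2: 'eh' (i=1, period=2)
emit factor 3: 'cddh' (i=3, period=4)
emit factor 4: 'bgechgccce' (i=7, period=10)
emit factor 5: 'bee' (i=17, period=3)
emit factor 6: 'abeeeadbcbac' (i=20, period=12)

["h", "eh", "cddh", "bgechgccce", "bee", "abeeeadbcbac"]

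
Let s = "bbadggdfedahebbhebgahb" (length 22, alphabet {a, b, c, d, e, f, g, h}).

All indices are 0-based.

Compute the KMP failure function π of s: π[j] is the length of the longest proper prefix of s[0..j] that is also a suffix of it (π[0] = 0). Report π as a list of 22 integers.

[0, 1, 0, 0, 0, 0, 0, 0, 0, 0, 0, 0, 0, 1, 2, 0, 0, 1, 0, 0, 0, 1]

π[0] = 0
j=1 s[j]='b': π[1]=1 (border 'b')
j=2 s[j]='a': k: 1→0; π[2]=0 (border '')
j=3 s[j]='d': π[3]=0 (border '')
j=4 s[j]='g': π[4]=0 (border '')
j=5 s[j]='g': π[5]=0 (border '')
j=6 s[j]='d': π[6]=0 (border '')
j=7 s[j]='f': π[7]=0 (border '')
j=8 s[j]='e': π[8]=0 (border '')
j=9 s[j]='d': π[9]=0 (border '')
j=10 s[j]='a': π[10]=0 (border '')
j=11 s[j]='h': π[11]=0 (border '')
j=12 s[j]='e': π[12]=0 (border '')
j=13 s[j]='b': π[13]=1 (border 'b')
j=14 s[j]='b': π[14]=2 (border 'bb')
j=15 s[j]='h': k: 2→1→0; π[15]=0 (border '')
j=16 s[j]='e': π[16]=0 (border '')
j=17 s[j]='b': π[17]=1 (border 'b')
j=18 s[j]='g': k: 1→0; π[18]=0 (border '')
j=19 s[j]='a': π[19]=0 (border '')
j=20 s[j]='h': π[20]=0 (border '')
j=21 s[j]='b': π[21]=1 (border 'b')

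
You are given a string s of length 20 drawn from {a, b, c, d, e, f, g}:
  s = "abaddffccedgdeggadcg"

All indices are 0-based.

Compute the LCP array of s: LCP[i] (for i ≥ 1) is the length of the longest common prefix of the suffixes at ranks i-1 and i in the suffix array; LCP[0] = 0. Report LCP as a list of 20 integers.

[0, 1, 2, 0, 0, 1, 1, 0, 1, 1, 1, 1, 0, 1, 0, 1, 0, 1, 1, 1]

sorted suffixes:
  #0 SA[0]=0  'abaddffccedgdeggadcg'
  #1 SA[1]=16  'adcg'
  #2 SA[2]=2  'addffccedgdeggadcg'
  #3 SA[3]=1  'baddffccedgdeggadcg'
  #4 SA[4]=7  'ccedgdeggadcg'
  #5 SA[5]=8  'cedgdeggadcg'
  #6 SA[6]=18  'cg'
  #7 SA[7]=17  'dcg'
  #8 SA[8]=3  'ddffccedgdeggadcg'
  #9 SA[9]=12  'deggadcg'
  #10 SA[10]=4  'dffccedgdeggadcg'
  #11 SA[11]=10  'dgdeggadcg'
  #12 SA[12]=9  'edgdeggadcg'
  #13 SA[13]=13  'eggadcg'
  #14 SA[14]=6  'fccedgdeggadcg'
  #15 SA[15]=5  'ffccedgdeggadcg'
  #16 SA[16]=19  'g'
  #17 SA[17]=15  'gadcg'
  #18 SA[18]=11  'gdeggadcg'
  #19 SA[19]=14  'ggadcg'

SA = [0, 16, 2, 1, 7, 8, 18, 17, 3, 12, 4, 10, 9, 13, 6, 5, 19, 15, 11, 14]
i: (SA[i-1],SA[i]) lcp shared
  1: (0,16) 1 'a'
  2: (16,2) 2 'ad'
  3: (2,1) 0 ''
  4: (1,7) 0 ''
  5: (7,8) 1 'c'
  6: (8,18) 1 'c'
  7: (18,17) 0 ''
  8: (17,3) 1 'd'
  9: (3,12) 1 'd'
  10: (12,4) 1 'd'
  11: (4,10) 1 'd'
  12: (10,9) 0 ''
  13: (9,13) 1 'e'
  14: (13,6) 0 ''
  15: (6,5) 1 'f'
  16: (5,19) 0 ''
  17: (19,15) 1 'g'
  18: (15,11) 1 'g'
  19: (11,14) 1 'g'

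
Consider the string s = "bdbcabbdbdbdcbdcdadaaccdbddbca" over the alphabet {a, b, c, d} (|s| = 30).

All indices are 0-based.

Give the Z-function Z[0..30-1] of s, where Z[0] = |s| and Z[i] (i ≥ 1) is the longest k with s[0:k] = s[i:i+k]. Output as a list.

Z[0]=30
i=1: outside box; Z[1]=0
i=2: outside box; Z[2]=1 scan→box=[2,3)
i=3: outside box; Z[3]=0
i=4: outside box; Z[4]=0
i=5: outside box; Z[5]=1 scan→box=[5,6)
i=6: outside box; Z[6]=3 scan→box=[6,9)
i=7: min(r-i=2, Z[1]=0)=0; Z[7]=0
i=8: min(r-i=1, Z[2]=1)=1; Z[8]=3 scan→box=[8,11)
i=9: min(r-i=2, Z[1]=0)=0; Z[9]=0
i=10: min(r-i=1, Z[2]=1)=1; Z[10]=2 scan→box=[10,12)
i=11: min(r-i=1, Z[1]=0)=0; Z[11]=0
i=12: outside box; Z[12]=0
i=13: outside box; Z[13]=2 scan→box=[13,15)
i=14: min(r-i=1, Z[1]=0)=0; Z[14]=0
i=15: outside box; Z[15]=0
i=16: outside box; Z[16]=0
i=17: outside box; Z[17]=0
i=18: outside box; Z[18]=0
i=19: outside box; Z[19]=0
i=20: outside box; Z[20]=0
i=21: outside box; Z[21]=0
i=22: outside box; Z[22]=0
i=23: outside box; Z[23]=0
i=24: outside box; Z[24]=2 scan→box=[24,26)
i=25: min(r-i=1, Z[1]=0)=0; Z[25]=0
i=26: outside box; Z[26]=0
i=27: outside box; Z[27]=1 scan→box=[27,28)
i=28: outside box; Z[28]=0
i=29: outside box; Z[29]=0

[30, 0, 1, 0, 0, 1, 3, 0, 3, 0, 2, 0, 0, 2, 0, 0, 0, 0, 0, 0, 0, 0, 0, 0, 2, 0, 0, 1, 0, 0]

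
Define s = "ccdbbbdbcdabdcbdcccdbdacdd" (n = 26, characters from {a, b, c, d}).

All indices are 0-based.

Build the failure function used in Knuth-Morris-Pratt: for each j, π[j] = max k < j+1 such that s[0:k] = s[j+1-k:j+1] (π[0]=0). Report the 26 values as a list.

[0, 1, 0, 0, 0, 0, 0, 0, 1, 0, 0, 0, 0, 1, 0, 0, 1, 2, 2, 3, 4, 0, 0, 1, 0, 0]

π[0] = 0
j=1 s[j]='c': π[1]=1 (border 'c')
j=2 s[j]='d': k: 1→0; π[2]=0 (border '')
j=3 s[j]='b': π[3]=0 (border '')
j=4 s[j]='b': π[4]=0 (border '')
j=5 s[j]='b': π[5]=0 (border '')
j=6 s[j]='d': π[6]=0 (border '')
j=7 s[j]='b': π[7]=0 (border '')
j=8 s[j]='c': π[8]=1 (border 'c')
j=9 s[j]='d': k: 1→0; π[9]=0 (border '')
j=10 s[j]='a': π[10]=0 (border '')
j=11 s[j]='b': π[11]=0 (border '')
j=12 s[j]='d': π[12]=0 (border '')
j=13 s[j]='c': π[13]=1 (border 'c')
j=14 s[j]='b': k: 1→0; π[14]=0 (border '')
j=15 s[j]='d': π[15]=0 (border '')
j=16 s[j]='c': π[16]=1 (border 'c')
j=17 s[j]='c': π[17]=2 (border 'cc')
j=18 s[j]='c': k: 2→1; π[18]=2 (border 'cc')
j=19 s[j]='d': π[19]=3 (border 'ccd')
j=20 s[j]='b': π[20]=4 (border 'ccdb')
j=21 s[j]='d': k: 4→0; π[21]=0 (border '')
j=22 s[j]='a': π[22]=0 (border '')
j=23 s[j]='c': π[23]=1 (border 'c')
j=24 s[j]='d': k: 1→0; π[24]=0 (border '')
j=25 s[j]='d': π[25]=0 (border '')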